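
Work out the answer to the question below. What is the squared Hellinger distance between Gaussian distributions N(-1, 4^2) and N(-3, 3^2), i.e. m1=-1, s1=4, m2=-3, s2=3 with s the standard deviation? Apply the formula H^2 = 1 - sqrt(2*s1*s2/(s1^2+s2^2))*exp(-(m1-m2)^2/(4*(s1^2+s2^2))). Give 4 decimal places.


Squared Hellinger distance for Gaussians:
H^2 = 1 - sqrt(2*s1*s2/(s1^2+s2^2)) * exp(-(m1-m2)^2/(4*(s1^2+s2^2))).
s1^2 = 16, s2^2 = 9, s1^2+s2^2 = 25.
sqrt(2*4*3/(25)) = 0.979796.
(m1-m2)^2 = (2)^2 = 4.
exp(-4/(4*25)) = exp(-0.04) = 0.960789.
H^2 = 1 - 0.979796*0.960789 = 0.0586

0.0586


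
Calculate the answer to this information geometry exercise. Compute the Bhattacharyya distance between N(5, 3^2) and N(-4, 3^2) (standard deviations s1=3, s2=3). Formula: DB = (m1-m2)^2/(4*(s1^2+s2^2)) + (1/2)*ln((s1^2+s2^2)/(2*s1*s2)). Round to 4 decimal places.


Bhattacharyya distance between two Gaussians:
DB = (m1-m2)^2/(4*(s1^2+s2^2)) + (1/2)*ln((s1^2+s2^2)/(2*s1*s2)).
(m1-m2)^2 = (9)^2 = 81.
s1^2+s2^2 = 9 + 9 = 18.
term1 = 81/72 = 1.125.
term2 = 0.5*ln(18/18.0) = 0.0.
DB = 1.125 + 0.0 = 1.1250

1.1250


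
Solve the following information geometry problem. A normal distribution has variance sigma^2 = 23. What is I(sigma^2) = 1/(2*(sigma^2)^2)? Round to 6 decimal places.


Fisher information for variance: I(sigma^2) = 1/(2*sigma^4).
sigma^2 = 23, so sigma^4 = 529.
I = 1/(2*529) = 1/1058 = 0.000945

0.000945


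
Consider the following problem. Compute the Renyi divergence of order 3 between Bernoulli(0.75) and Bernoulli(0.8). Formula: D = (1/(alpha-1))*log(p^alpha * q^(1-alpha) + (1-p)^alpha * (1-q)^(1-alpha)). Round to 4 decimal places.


Renyi divergence of order alpha between Bernoulli distributions:
D = (1/(alpha-1))*log(p^alpha * q^(1-alpha) + (1-p)^alpha * (1-q)^(1-alpha)).
alpha = 3, p = 0.75, q = 0.8.
p^alpha * q^(1-alpha) = 0.75^3 * 0.8^-2 = 0.65918.
(1-p)^alpha * (1-q)^(1-alpha) = 0.25^3 * 0.2^-2 = 0.390625.
sum = 0.65918 + 0.390625 = 1.049805.
D = (1/2)*log(1.049805) = 0.0243

0.0243


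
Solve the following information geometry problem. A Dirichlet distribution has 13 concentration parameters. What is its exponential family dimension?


Exponential family dimension calculation:
Dirichlet with 13 components has 13 natural parameters.

13


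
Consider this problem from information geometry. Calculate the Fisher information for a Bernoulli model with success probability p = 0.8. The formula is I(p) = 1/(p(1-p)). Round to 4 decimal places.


For Bernoulli(p), Fisher information is I(p) = 1/(p*(1-p)).
p = 0.8, 1-p = 0.2.
p*(1-p) = 0.16.
I(p) = 1/0.16 = 6.2500

6.2500


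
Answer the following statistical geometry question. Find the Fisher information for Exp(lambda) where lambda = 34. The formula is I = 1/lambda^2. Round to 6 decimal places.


Fisher information for exponential: I(lambda) = 1/lambda^2.
lambda = 34, lambda^2 = 1156.
I = 1/1156 = 0.000865

0.000865


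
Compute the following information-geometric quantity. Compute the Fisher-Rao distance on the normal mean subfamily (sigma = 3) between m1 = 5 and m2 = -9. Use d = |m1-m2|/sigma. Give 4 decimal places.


On the fixed-variance normal subfamily, geodesic distance = |m1-m2|/sigma.
|5 - -9| = 14.
sigma = 3.
d = 14/3 = 4.6667

4.6667


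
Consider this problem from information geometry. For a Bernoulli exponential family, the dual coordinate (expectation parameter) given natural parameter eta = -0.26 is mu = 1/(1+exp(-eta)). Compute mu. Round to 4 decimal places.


Dual coordinate (expectation parameter) for Bernoulli:
mu = 1/(1+exp(-eta)).
eta = -0.26.
exp(-eta) = exp(0.26) = 1.29693.
mu = 1/(1+1.29693) = 0.4354

0.4354


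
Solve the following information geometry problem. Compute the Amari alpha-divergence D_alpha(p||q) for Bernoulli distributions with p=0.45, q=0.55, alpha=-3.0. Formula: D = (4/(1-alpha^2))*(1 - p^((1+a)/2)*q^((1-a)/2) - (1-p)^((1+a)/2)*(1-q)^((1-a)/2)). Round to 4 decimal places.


Amari alpha-divergence:
D = (4/(1-alpha^2))*(1 - p^((1+a)/2)*q^((1-a)/2) - (1-p)^((1+a)/2)*(1-q)^((1-a)/2)).
alpha = -3.0, p = 0.45, q = 0.55.
e1 = (1+alpha)/2 = -1.0, e2 = (1-alpha)/2 = 2.0.
t1 = p^e1 * q^e2 = 0.45^-1.0 * 0.55^2.0 = 0.672222.
t2 = (1-p)^e1 * (1-q)^e2 = 0.55^-1.0 * 0.45^2.0 = 0.368182.
4/(1-alpha^2) = -0.5.
D = -0.5*(1 - 0.672222 - 0.368182) = 0.0202

0.0202


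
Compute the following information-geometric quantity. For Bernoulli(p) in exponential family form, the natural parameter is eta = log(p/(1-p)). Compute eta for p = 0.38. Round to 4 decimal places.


Natural parameter for Bernoulli: eta = log(p/(1-p)).
p = 0.38, 1-p = 0.62.
p/(1-p) = 0.612903.
eta = log(0.612903) = -0.4895

-0.4895


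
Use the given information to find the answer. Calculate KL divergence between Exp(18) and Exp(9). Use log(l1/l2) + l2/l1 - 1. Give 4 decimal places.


KL divergence for exponential family:
KL = log(l1/l2) + l2/l1 - 1.
log(18/9) = 0.693147.
9/18 = 0.5.
KL = 0.693147 + 0.5 - 1 = 0.1931

0.1931


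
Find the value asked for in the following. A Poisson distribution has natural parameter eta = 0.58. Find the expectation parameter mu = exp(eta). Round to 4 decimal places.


Expectation parameter for Poisson exponential family:
mu = exp(eta).
eta = 0.58.
mu = exp(0.58) = 1.7860

1.7860


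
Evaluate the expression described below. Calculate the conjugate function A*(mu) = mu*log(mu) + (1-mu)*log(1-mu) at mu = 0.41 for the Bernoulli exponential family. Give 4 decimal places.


Legendre transform for Bernoulli:
A*(mu) = mu*log(mu) + (1-mu)*log(1-mu).
mu = 0.41, 1-mu = 0.59.
mu*log(mu) = 0.41*log(0.41) = -0.365555.
(1-mu)*log(1-mu) = 0.59*log(0.59) = -0.311303.
A* = -0.365555 + -0.311303 = -0.6769

-0.6769


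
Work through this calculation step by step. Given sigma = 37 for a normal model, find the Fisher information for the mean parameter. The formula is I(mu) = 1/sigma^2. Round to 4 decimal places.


The Fisher information for the mean of a normal distribution is I(mu) = 1/sigma^2.
sigma = 37, so sigma^2 = 1369.
I(mu) = 1/1369 = 0.0007

0.0007


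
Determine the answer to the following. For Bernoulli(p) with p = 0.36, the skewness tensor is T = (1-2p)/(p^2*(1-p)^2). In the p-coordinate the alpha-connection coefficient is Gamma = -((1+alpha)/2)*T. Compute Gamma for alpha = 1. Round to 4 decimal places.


Skewness (Amari-Chentsov) tensor: T = (1-2p)/(p^2*(1-p)^2).
p = 0.36, 1-2p = 0.28, p^2 = 0.1296, (1-p)^2 = 0.4096.
T = 0.28/(0.1296 * 0.4096) = 5.274643.
In the p-coordinate, Gamma^(alpha) = Gamma^(0) - (alpha/2)*T with Gamma^(0) = (1/2)*g'(p) = -T/2,
so Gamma^(alpha) = -((1+alpha)/2)*T.
alpha = 1, -(1+alpha)/2 = -1.0.
Gamma = -1.0 * 5.274643 = -5.2746

-5.2746


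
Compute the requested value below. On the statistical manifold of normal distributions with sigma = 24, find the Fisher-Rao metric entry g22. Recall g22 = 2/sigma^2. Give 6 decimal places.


For the 2-parameter normal family, the Fisher metric has:
  g11 = 1/sigma^2, g22 = 2/sigma^2.
sigma = 24, sigma^2 = 576.
g22 = 0.003472

0.003472


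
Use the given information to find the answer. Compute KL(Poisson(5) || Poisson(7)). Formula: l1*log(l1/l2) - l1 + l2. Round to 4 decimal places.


KL divergence for Poisson:
KL = l1*log(l1/l2) - l1 + l2.
l1 = 5, l2 = 7.
log(5/7) = -0.336472.
l1*log(l1/l2) = 5 * -0.336472 = -1.682361.
KL = -1.682361 - 5 + 7 = 0.3176

0.3176


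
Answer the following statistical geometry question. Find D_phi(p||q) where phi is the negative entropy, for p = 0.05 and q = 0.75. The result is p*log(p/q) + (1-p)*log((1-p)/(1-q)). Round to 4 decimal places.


Bregman divergence with negative entropy generator:
D = p*log(p/q) + (1-p)*log((1-p)/(1-q)).
p = 0.05, q = 0.75.
p*log(p/q) = 0.05*log(0.05/0.75) = -0.135403.
(1-p)*log((1-p)/(1-q)) = 0.95*log(0.95/0.25) = 1.268251.
D = -0.135403 + 1.268251 = 1.1328

1.1328


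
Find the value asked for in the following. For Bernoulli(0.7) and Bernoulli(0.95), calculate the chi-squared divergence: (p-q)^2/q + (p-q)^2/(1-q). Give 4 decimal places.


Chi-squared divergence between Bernoulli distributions:
chi^2 = (p-q)^2/q + (p-q)^2/(1-q).
p = 0.7, q = 0.95, p-q = -0.25.
(p-q)^2 = 0.0625.
term1 = 0.0625/0.95 = 0.065789.
term2 = 0.0625/0.05 = 1.25.
chi^2 = 0.065789 + 1.25 = 1.3158

1.3158


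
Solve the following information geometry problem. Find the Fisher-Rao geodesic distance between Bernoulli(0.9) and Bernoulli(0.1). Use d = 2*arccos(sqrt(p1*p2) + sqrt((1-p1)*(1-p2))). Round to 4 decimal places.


Geodesic distance on Bernoulli manifold:
d(p1,p2) = 2*arccos(sqrt(p1*p2) + sqrt((1-p1)*(1-p2))).
sqrt(p1*p2) = sqrt(0.9*0.1) = 0.3.
sqrt((1-p1)*(1-p2)) = sqrt(0.1*0.9) = 0.3.
arg = 0.3 + 0.3 = 0.6.
d = 2*arccos(0.6) = 1.8546

1.8546


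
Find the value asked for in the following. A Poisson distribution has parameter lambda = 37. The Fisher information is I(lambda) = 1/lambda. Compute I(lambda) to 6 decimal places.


Fisher information for Poisson: I(lambda) = 1/lambda.
lambda = 37.
I(lambda) = 1/37 = 0.027027

0.027027


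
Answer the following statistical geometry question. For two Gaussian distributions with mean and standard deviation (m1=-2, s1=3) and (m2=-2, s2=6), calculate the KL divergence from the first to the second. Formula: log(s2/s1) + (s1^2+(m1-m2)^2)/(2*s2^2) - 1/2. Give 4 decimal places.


KL divergence between normal distributions:
KL = log(s2/s1) + (s1^2 + (m1-m2)^2)/(2*s2^2) - 1/2.
log(6/3) = 0.693147.
(3^2 + (-2--2)^2)/(2*6^2) = (9 + 0)/72 = 0.125.
KL = 0.693147 + 0.125 - 0.5 = 0.3181

0.3181


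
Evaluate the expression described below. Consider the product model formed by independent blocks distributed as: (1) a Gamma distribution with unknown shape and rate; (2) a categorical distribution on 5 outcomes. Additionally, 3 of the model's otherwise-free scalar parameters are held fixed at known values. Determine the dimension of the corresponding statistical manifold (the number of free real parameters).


The dimension of a statistical manifold equals the number of free
(independent) real parameters of the model. For a product of independent
blocks the parameter counts add.
- Gamma (shape, rate): 2.
- categorical on 5 outcomes (probabilities sum to 1): 5-1 = 4.
Total = 2 + 4 = 6.
3 parameter(s) fixed at known values: 6 - 3 = 3.
Dimension = 3

3


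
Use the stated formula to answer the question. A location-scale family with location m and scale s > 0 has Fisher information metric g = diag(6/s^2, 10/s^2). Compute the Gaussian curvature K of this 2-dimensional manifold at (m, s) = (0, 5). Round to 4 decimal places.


The metric has the form g = (A dm^2 + B ds^2)/s^2 with A = 6, B = 10.
Substitute u = sqrt(A/B)*m: g = B*(du^2 + ds^2)/s^2, i.e. B times the
Poincare upper half-plane metric, which has constant Gaussian curvature -1.
Scaling a 2D metric by a constant c divides the Gaussian curvature by c,
so K = -1/B = -1/(10) = -0.1000 everywhere (the point (m, s) = (0, 5) is irrelevant:
the curvature is constant).
The requested Gaussian curvature is K = -0.1000.

-0.1000


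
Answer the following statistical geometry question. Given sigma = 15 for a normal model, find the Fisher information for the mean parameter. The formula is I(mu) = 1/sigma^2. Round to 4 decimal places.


The Fisher information for the mean of a normal distribution is I(mu) = 1/sigma^2.
sigma = 15, so sigma^2 = 225.
I(mu) = 1/225 = 0.0044

0.0044


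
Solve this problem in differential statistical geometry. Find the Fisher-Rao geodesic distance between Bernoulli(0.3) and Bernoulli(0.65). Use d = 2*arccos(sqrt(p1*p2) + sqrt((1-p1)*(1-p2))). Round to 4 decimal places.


Geodesic distance on Bernoulli manifold:
d(p1,p2) = 2*arccos(sqrt(p1*p2) + sqrt((1-p1)*(1-p2))).
sqrt(p1*p2) = sqrt(0.3*0.65) = 0.441588.
sqrt((1-p1)*(1-p2)) = sqrt(0.7*0.35) = 0.494975.
arg = 0.441588 + 0.494975 = 0.936563.
d = 2*arccos(0.936563) = 0.7162

0.7162


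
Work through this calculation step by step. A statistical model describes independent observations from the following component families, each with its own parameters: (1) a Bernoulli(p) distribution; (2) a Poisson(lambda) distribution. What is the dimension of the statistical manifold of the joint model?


The dimension of a statistical manifold equals the number of free
(independent) real parameters of the model. For a product of independent
blocks the parameter counts add.
- Bernoulli (p): 1.
- Poisson (lambda): 1.
Total = 1 + 1 = 2.
Dimension = 2

2


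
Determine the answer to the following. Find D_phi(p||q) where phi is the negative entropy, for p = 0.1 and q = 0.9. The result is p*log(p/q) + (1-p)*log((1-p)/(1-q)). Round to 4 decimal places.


Bregman divergence with negative entropy generator:
D = p*log(p/q) + (1-p)*log((1-p)/(1-q)).
p = 0.1, q = 0.9.
p*log(p/q) = 0.1*log(0.1/0.9) = -0.219722.
(1-p)*log((1-p)/(1-q)) = 0.9*log(0.9/0.1) = 1.977502.
D = -0.219722 + 1.977502 = 1.7578

1.7578


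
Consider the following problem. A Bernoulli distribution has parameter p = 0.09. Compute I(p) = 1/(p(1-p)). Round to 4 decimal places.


For Bernoulli(p), Fisher information is I(p) = 1/(p*(1-p)).
p = 0.09, 1-p = 0.91.
p*(1-p) = 0.0819.
I(p) = 1/0.0819 = 12.2100

12.2100


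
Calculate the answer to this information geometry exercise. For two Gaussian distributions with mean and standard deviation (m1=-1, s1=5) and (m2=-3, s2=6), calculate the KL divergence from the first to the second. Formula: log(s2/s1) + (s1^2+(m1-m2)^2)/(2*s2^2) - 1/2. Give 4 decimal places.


KL divergence between normal distributions:
KL = log(s2/s1) + (s1^2 + (m1-m2)^2)/(2*s2^2) - 1/2.
log(6/5) = 0.182322.
(5^2 + (-1--3)^2)/(2*6^2) = (25 + 4)/72 = 0.402778.
KL = 0.182322 + 0.402778 - 0.5 = 0.0851

0.0851


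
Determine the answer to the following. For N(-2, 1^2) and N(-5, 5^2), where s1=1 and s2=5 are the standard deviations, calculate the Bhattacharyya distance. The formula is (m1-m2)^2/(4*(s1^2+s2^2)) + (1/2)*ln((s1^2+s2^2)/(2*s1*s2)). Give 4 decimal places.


Bhattacharyya distance between two Gaussians:
DB = (m1-m2)^2/(4*(s1^2+s2^2)) + (1/2)*ln((s1^2+s2^2)/(2*s1*s2)).
(m1-m2)^2 = (3)^2 = 9.
s1^2+s2^2 = 1 + 25 = 26.
term1 = 9/104 = 0.086538.
term2 = 0.5*ln(26/10.0) = 0.477756.
DB = 0.086538 + 0.477756 = 0.5643

0.5643


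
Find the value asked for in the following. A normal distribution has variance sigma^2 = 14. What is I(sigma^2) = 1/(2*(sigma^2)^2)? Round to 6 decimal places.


Fisher information for variance: I(sigma^2) = 1/(2*sigma^4).
sigma^2 = 14, so sigma^4 = 196.
I = 1/(2*196) = 1/392 = 0.002551

0.002551


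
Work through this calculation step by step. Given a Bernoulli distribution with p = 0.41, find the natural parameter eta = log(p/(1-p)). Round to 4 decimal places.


Natural parameter for Bernoulli: eta = log(p/(1-p)).
p = 0.41, 1-p = 0.59.
p/(1-p) = 0.694915.
eta = log(0.694915) = -0.3640

-0.3640


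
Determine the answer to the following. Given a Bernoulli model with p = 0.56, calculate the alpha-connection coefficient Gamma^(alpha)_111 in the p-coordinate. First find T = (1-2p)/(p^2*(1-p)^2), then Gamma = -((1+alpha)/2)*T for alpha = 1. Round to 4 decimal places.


Skewness (Amari-Chentsov) tensor: T = (1-2p)/(p^2*(1-p)^2).
p = 0.56, 1-2p = -0.12, p^2 = 0.3136, (1-p)^2 = 0.1936.
T = -0.12/(0.3136 * 0.1936) = -1.976514.
In the p-coordinate, Gamma^(alpha) = Gamma^(0) - (alpha/2)*T with Gamma^(0) = (1/2)*g'(p) = -T/2,
so Gamma^(alpha) = -((1+alpha)/2)*T.
alpha = 1, -(1+alpha)/2 = -1.0.
Gamma = -1.0 * -1.976514 = 1.9765

1.9765


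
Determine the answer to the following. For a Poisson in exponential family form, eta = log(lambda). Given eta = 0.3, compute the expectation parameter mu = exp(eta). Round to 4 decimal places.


Expectation parameter for Poisson exponential family:
mu = exp(eta).
eta = 0.3.
mu = exp(0.3) = 1.3499

1.3499


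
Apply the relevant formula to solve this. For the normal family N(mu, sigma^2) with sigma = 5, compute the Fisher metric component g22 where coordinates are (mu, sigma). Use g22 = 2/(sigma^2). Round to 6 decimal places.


For the 2-parameter normal family, the Fisher metric has:
  g11 = 1/sigma^2, g22 = 2/sigma^2.
sigma = 5, sigma^2 = 25.
g22 = 0.080000

0.080000


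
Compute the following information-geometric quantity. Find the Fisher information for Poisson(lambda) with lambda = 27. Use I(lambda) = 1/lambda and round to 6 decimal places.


Fisher information for Poisson: I(lambda) = 1/lambda.
lambda = 27.
I(lambda) = 1/27 = 0.037037

0.037037


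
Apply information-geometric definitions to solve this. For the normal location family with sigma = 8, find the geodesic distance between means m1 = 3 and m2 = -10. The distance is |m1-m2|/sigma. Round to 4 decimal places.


On the fixed-variance normal subfamily, geodesic distance = |m1-m2|/sigma.
|3 - -10| = 13.
sigma = 8.
d = 13/8 = 1.6250

1.6250


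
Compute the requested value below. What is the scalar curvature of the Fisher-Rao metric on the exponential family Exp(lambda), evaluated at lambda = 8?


This family has a single free parameter, so its statistical manifold
is 1-dimensional. The Riemann curvature tensor of any 1-dimensional
Riemannian manifold vanishes identically, so R = 0.

0


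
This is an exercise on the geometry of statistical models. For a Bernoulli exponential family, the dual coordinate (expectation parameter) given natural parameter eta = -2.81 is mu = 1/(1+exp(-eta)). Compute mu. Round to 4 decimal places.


Dual coordinate (expectation parameter) for Bernoulli:
mu = 1/(1+exp(-eta)).
eta = -2.81.
exp(-eta) = exp(2.81) = 16.609918.
mu = 1/(1+16.609918) = 0.0568

0.0568


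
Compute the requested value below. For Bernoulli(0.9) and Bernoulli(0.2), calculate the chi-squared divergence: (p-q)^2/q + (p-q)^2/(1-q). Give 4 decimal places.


Chi-squared divergence between Bernoulli distributions:
chi^2 = (p-q)^2/q + (p-q)^2/(1-q).
p = 0.9, q = 0.2, p-q = 0.7.
(p-q)^2 = 0.49.
term1 = 0.49/0.2 = 2.45.
term2 = 0.49/0.8 = 0.6125.
chi^2 = 2.45 + 0.6125 = 3.0625

3.0625


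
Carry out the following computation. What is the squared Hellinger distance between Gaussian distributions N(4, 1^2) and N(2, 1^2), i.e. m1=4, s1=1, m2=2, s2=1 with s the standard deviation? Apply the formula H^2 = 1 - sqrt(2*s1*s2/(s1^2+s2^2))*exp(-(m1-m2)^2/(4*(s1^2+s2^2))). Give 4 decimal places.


Squared Hellinger distance for Gaussians:
H^2 = 1 - sqrt(2*s1*s2/(s1^2+s2^2)) * exp(-(m1-m2)^2/(4*(s1^2+s2^2))).
s1^2 = 1, s2^2 = 1, s1^2+s2^2 = 2.
sqrt(2*1*1/(2)) = 1.0.
(m1-m2)^2 = (2)^2 = 4.
exp(-4/(4*2)) = exp(-0.5) = 0.606531.
H^2 = 1 - 1.0*0.606531 = 0.3935

0.3935


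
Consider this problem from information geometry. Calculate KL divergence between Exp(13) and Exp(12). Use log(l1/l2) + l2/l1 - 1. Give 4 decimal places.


KL divergence for exponential family:
KL = log(l1/l2) + l2/l1 - 1.
log(13/12) = 0.080043.
12/13 = 0.923077.
KL = 0.080043 + 0.923077 - 1 = 0.0031

0.0031


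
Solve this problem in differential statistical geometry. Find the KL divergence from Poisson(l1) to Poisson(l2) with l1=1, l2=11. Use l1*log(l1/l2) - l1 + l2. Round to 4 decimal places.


KL divergence for Poisson:
KL = l1*log(l1/l2) - l1 + l2.
l1 = 1, l2 = 11.
log(1/11) = -2.397895.
l1*log(l1/l2) = 1 * -2.397895 = -2.397895.
KL = -2.397895 - 1 + 11 = 7.6021

7.6021


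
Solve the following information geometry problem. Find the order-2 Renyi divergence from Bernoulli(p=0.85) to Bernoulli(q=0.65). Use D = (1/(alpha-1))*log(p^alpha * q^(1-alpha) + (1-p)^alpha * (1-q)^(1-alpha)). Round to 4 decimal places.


Renyi divergence of order alpha between Bernoulli distributions:
D = (1/(alpha-1))*log(p^alpha * q^(1-alpha) + (1-p)^alpha * (1-q)^(1-alpha)).
alpha = 2, p = 0.85, q = 0.65.
p^alpha * q^(1-alpha) = 0.85^2 * 0.65^-1 = 1.111538.
(1-p)^alpha * (1-q)^(1-alpha) = 0.15^2 * 0.35^-1 = 0.064286.
sum = 1.111538 + 0.064286 = 1.175824.
D = (1/1)*log(1.175824) = 0.1620

0.1620


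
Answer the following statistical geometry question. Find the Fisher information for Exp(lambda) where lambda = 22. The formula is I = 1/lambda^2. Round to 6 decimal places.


Fisher information for exponential: I(lambda) = 1/lambda^2.
lambda = 22, lambda^2 = 484.
I = 1/484 = 0.002066

0.002066


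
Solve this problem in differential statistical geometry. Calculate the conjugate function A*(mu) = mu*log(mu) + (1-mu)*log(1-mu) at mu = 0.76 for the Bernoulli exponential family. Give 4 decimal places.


Legendre transform for Bernoulli:
A*(mu) = mu*log(mu) + (1-mu)*log(1-mu).
mu = 0.76, 1-mu = 0.24.
mu*log(mu) = 0.76*log(0.76) = -0.208572.
(1-mu)*log(1-mu) = 0.24*log(0.24) = -0.342508.
A* = -0.208572 + -0.342508 = -0.5511

-0.5511


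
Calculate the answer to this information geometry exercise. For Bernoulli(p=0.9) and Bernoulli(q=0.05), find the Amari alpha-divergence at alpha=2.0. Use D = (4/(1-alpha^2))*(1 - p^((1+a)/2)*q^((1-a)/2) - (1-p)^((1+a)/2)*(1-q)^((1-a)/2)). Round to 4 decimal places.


Amari alpha-divergence:
D = (4/(1-alpha^2))*(1 - p^((1+a)/2)*q^((1-a)/2) - (1-p)^((1+a)/2)*(1-q)^((1-a)/2)).
alpha = 2.0, p = 0.9, q = 0.05.
e1 = (1+alpha)/2 = 1.5, e2 = (1-alpha)/2 = -0.5.
t1 = p^e1 * q^e2 = 0.9^1.5 * 0.05^-0.5 = 3.818377.
t2 = (1-p)^e1 * (1-q)^e2 = 0.1^1.5 * 0.95^-0.5 = 0.032444.
4/(1-alpha^2) = -1.333333.
D = -1.333333*(1 - 3.818377 - 0.032444) = 3.8011

3.8011


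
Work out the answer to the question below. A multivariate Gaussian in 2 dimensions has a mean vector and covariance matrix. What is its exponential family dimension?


Exponential family dimension calculation:
For 2-dim MVN: mean has 2 params, covariance has 2*3/2 = 3 unique entries.
Total dim = 2 + 3 = 5.

5


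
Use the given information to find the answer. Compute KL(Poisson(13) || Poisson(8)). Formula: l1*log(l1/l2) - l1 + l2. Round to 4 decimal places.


KL divergence for Poisson:
KL = l1*log(l1/l2) - l1 + l2.
l1 = 13, l2 = 8.
log(13/8) = 0.485508.
l1*log(l1/l2) = 13 * 0.485508 = 6.311602.
KL = 6.311602 - 13 + 8 = 1.3116

1.3116


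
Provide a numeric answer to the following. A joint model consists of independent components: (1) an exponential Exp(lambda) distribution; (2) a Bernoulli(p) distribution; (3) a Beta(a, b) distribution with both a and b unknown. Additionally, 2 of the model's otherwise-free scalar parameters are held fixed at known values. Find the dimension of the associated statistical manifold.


The dimension of a statistical manifold equals the number of free
(independent) real parameters of the model. For a product of independent
blocks the parameter counts add.
- exponential (lambda): 1.
- Bernoulli (p): 1.
- Beta (a, b): 2.
Total = 1 + 1 + 2 = 4.
2 parameter(s) fixed at known values: 4 - 2 = 2.
Dimension = 2

2


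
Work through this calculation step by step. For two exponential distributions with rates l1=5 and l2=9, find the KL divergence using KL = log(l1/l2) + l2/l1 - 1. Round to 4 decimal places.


KL divergence for exponential family:
KL = log(l1/l2) + l2/l1 - 1.
log(5/9) = -0.587787.
9/5 = 1.8.
KL = -0.587787 + 1.8 - 1 = 0.2122

0.2122


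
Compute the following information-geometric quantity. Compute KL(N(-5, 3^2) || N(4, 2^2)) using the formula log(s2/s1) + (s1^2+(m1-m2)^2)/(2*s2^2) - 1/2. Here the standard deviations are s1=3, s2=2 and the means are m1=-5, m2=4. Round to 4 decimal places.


KL divergence between normal distributions:
KL = log(s2/s1) + (s1^2 + (m1-m2)^2)/(2*s2^2) - 1/2.
log(2/3) = -0.405465.
(3^2 + (-5-4)^2)/(2*2^2) = (9 + 81)/8 = 11.25.
KL = -0.405465 + 11.25 - 0.5 = 10.3445

10.3445


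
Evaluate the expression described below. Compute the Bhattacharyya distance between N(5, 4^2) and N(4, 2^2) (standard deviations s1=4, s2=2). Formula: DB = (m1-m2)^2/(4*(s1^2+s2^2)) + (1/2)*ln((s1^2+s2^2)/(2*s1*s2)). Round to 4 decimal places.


Bhattacharyya distance between two Gaussians:
DB = (m1-m2)^2/(4*(s1^2+s2^2)) + (1/2)*ln((s1^2+s2^2)/(2*s1*s2)).
(m1-m2)^2 = (1)^2 = 1.
s1^2+s2^2 = 16 + 4 = 20.
term1 = 1/80 = 0.0125.
term2 = 0.5*ln(20/16.0) = 0.111572.
DB = 0.0125 + 0.111572 = 0.1241

0.1241


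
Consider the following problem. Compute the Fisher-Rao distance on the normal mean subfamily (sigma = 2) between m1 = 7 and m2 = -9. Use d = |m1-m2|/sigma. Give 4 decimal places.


On the fixed-variance normal subfamily, geodesic distance = |m1-m2|/sigma.
|7 - -9| = 16.
sigma = 2.
d = 16/2 = 8.0000

8.0000


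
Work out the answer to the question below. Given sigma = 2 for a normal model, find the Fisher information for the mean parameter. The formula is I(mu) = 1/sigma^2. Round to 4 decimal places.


The Fisher information for the mean of a normal distribution is I(mu) = 1/sigma^2.
sigma = 2, so sigma^2 = 4.
I(mu) = 1/4 = 0.2500

0.2500


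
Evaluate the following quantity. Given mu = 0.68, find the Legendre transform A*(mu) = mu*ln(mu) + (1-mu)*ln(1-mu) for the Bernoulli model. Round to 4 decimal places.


Legendre transform for Bernoulli:
A*(mu) = mu*log(mu) + (1-mu)*log(1-mu).
mu = 0.68, 1-mu = 0.32.
mu*log(mu) = 0.68*log(0.68) = -0.26225.
(1-mu)*log(1-mu) = 0.32*log(0.32) = -0.364619.
A* = -0.26225 + -0.364619 = -0.6269

-0.6269


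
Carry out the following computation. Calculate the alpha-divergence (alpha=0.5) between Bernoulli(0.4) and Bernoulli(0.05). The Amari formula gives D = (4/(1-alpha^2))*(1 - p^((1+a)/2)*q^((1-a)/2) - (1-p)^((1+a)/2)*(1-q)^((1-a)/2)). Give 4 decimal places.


Amari alpha-divergence:
D = (4/(1-alpha^2))*(1 - p^((1+a)/2)*q^((1-a)/2) - (1-p)^((1+a)/2)*(1-q)^((1-a)/2)).
alpha = 0.5, p = 0.4, q = 0.05.
e1 = (1+alpha)/2 = 0.75, e2 = (1-alpha)/2 = 0.25.
t1 = p^e1 * q^e2 = 0.4^0.75 * 0.05^0.25 = 0.237841.
t2 = (1-p)^e1 * (1-q)^e2 = 0.6^0.75 * 0.95^0.25 = 0.673045.
4/(1-alpha^2) = 5.333333.
D = 5.333333*(1 - 0.237841 - 0.673045) = 0.4753

0.4753


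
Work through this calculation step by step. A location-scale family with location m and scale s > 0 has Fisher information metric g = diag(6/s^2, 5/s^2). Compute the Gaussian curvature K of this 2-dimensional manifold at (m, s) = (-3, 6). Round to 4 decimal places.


The metric has the form g = (A dm^2 + B ds^2)/s^2 with A = 6, B = 5.
Substitute u = sqrt(A/B)*m: g = B*(du^2 + ds^2)/s^2, i.e. B times the
Poincare upper half-plane metric, which has constant Gaussian curvature -1.
Scaling a 2D metric by a constant c divides the Gaussian curvature by c,
so K = -1/B = -1/(5) = -0.2000 everywhere (the point (m, s) = (-3, 6) is irrelevant:
the curvature is constant).
The requested Gaussian curvature is K = -0.2000.

-0.2000


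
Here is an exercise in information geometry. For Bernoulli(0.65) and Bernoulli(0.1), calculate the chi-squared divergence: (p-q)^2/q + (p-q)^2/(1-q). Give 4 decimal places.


Chi-squared divergence between Bernoulli distributions:
chi^2 = (p-q)^2/q + (p-q)^2/(1-q).
p = 0.65, q = 0.1, p-q = 0.55.
(p-q)^2 = 0.3025.
term1 = 0.3025/0.1 = 3.025.
term2 = 0.3025/0.9 = 0.336111.
chi^2 = 3.025 + 0.336111 = 3.3611

3.3611


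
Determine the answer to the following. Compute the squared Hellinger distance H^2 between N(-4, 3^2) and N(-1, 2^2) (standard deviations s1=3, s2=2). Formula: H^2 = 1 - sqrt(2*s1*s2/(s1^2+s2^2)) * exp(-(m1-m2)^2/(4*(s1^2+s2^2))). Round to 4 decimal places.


Squared Hellinger distance for Gaussians:
H^2 = 1 - sqrt(2*s1*s2/(s1^2+s2^2)) * exp(-(m1-m2)^2/(4*(s1^2+s2^2))).
s1^2 = 9, s2^2 = 4, s1^2+s2^2 = 13.
sqrt(2*3*2/(13)) = 0.960769.
(m1-m2)^2 = (-3)^2 = 9.
exp(-9/(4*13)) = exp(-0.173077) = 0.841073.
H^2 = 1 - 0.960769*0.841073 = 0.1919

0.1919


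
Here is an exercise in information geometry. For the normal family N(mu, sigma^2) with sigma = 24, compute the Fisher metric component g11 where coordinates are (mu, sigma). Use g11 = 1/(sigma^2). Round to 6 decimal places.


For the 2-parameter normal family, the Fisher metric has:
  g11 = 1/sigma^2, g22 = 2/sigma^2.
sigma = 24, sigma^2 = 576.
g11 = 0.001736

0.001736


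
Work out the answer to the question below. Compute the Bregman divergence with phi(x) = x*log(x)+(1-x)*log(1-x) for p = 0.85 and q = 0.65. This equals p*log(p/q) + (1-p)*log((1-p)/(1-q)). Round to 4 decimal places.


Bregman divergence with negative entropy generator:
D = p*log(p/q) + (1-p)*log((1-p)/(1-q)).
p = 0.85, q = 0.65.
p*log(p/q) = 0.85*log(0.85/0.65) = 0.228024.
(1-p)*log((1-p)/(1-q)) = 0.15*log(0.15/0.35) = -0.127095.
D = 0.228024 + -0.127095 = 0.1009

0.1009


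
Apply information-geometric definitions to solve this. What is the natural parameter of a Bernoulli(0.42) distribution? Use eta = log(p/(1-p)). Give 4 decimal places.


Natural parameter for Bernoulli: eta = log(p/(1-p)).
p = 0.42, 1-p = 0.58.
p/(1-p) = 0.724138.
eta = log(0.724138) = -0.3228

-0.3228


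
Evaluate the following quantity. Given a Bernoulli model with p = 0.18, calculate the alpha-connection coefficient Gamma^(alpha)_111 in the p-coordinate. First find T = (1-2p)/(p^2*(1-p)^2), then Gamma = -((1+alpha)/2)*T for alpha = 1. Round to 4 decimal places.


Skewness (Amari-Chentsov) tensor: T = (1-2p)/(p^2*(1-p)^2).
p = 0.18, 1-2p = 0.64, p^2 = 0.0324, (1-p)^2 = 0.6724.
T = 0.64/(0.0324 * 0.6724) = 29.376988.
In the p-coordinate, Gamma^(alpha) = Gamma^(0) - (alpha/2)*T with Gamma^(0) = (1/2)*g'(p) = -T/2,
so Gamma^(alpha) = -((1+alpha)/2)*T.
alpha = 1, -(1+alpha)/2 = -1.0.
Gamma = -1.0 * 29.376988 = -29.3770

-29.3770


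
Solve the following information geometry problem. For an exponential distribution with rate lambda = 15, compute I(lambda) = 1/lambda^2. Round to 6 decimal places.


Fisher information for exponential: I(lambda) = 1/lambda^2.
lambda = 15, lambda^2 = 225.
I = 1/225 = 0.004444

0.004444


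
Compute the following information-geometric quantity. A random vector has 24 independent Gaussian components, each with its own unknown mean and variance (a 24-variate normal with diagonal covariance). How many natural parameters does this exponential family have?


Exponential family dimension calculation:
Each univariate normal has two natural parameters (mu/sigma^2 and -1/(2 sigma^2)).
With 24 independent components, dim = 2 * 24 = 48.

48


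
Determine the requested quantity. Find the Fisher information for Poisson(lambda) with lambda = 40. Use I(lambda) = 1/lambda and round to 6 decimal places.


Fisher information for Poisson: I(lambda) = 1/lambda.
lambda = 40.
I(lambda) = 1/40 = 0.025000

0.025000


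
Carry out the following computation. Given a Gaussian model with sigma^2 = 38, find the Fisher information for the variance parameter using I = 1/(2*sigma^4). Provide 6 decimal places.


Fisher information for variance: I(sigma^2) = 1/(2*sigma^4).
sigma^2 = 38, so sigma^4 = 1444.
I = 1/(2*1444) = 1/2888 = 0.000346

0.000346


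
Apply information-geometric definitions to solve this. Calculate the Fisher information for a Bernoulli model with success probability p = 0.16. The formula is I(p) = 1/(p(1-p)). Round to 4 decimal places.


For Bernoulli(p), Fisher information is I(p) = 1/(p*(1-p)).
p = 0.16, 1-p = 0.84.
p*(1-p) = 0.1344.
I(p) = 1/0.1344 = 7.4405

7.4405


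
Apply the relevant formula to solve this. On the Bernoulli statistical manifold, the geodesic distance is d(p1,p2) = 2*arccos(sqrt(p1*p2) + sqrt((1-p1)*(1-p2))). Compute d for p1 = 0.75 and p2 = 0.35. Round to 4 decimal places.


Geodesic distance on Bernoulli manifold:
d(p1,p2) = 2*arccos(sqrt(p1*p2) + sqrt((1-p1)*(1-p2))).
sqrt(p1*p2) = sqrt(0.75*0.35) = 0.512348.
sqrt((1-p1)*(1-p2)) = sqrt(0.25*0.65) = 0.403113.
arg = 0.512348 + 0.403113 = 0.91546.
d = 2*arccos(0.91546) = 0.8283

0.8283


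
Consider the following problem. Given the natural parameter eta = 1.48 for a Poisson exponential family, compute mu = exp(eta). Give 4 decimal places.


Expectation parameter for Poisson exponential family:
mu = exp(eta).
eta = 1.48.
mu = exp(1.48) = 4.3929

4.3929


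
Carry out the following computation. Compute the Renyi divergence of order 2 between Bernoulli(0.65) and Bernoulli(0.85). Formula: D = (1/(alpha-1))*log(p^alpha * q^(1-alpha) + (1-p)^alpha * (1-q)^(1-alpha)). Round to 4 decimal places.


Renyi divergence of order alpha between Bernoulli distributions:
D = (1/(alpha-1))*log(p^alpha * q^(1-alpha) + (1-p)^alpha * (1-q)^(1-alpha)).
alpha = 2, p = 0.65, q = 0.85.
p^alpha * q^(1-alpha) = 0.65^2 * 0.85^-1 = 0.497059.
(1-p)^alpha * (1-q)^(1-alpha) = 0.35^2 * 0.15^-1 = 0.816667.
sum = 0.497059 + 0.816667 = 1.313725.
D = (1/1)*log(1.313725) = 0.2729

0.2729


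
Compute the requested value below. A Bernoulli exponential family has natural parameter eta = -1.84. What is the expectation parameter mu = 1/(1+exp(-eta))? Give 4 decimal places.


Dual coordinate (expectation parameter) for Bernoulli:
mu = 1/(1+exp(-eta)).
eta = -1.84.
exp(-eta) = exp(1.84) = 6.296538.
mu = 1/(1+6.296538) = 0.1371

0.1371


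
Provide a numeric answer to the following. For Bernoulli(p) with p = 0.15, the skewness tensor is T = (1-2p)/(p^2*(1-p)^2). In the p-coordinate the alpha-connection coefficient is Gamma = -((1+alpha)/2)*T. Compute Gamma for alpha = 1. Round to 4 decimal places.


Skewness (Amari-Chentsov) tensor: T = (1-2p)/(p^2*(1-p)^2).
p = 0.15, 1-2p = 0.7, p^2 = 0.0225, (1-p)^2 = 0.7225.
T = 0.7/(0.0225 * 0.7225) = 43.060361.
In the p-coordinate, Gamma^(alpha) = Gamma^(0) - (alpha/2)*T with Gamma^(0) = (1/2)*g'(p) = -T/2,
so Gamma^(alpha) = -((1+alpha)/2)*T.
alpha = 1, -(1+alpha)/2 = -1.0.
Gamma = -1.0 * 43.060361 = -43.0604

-43.0604


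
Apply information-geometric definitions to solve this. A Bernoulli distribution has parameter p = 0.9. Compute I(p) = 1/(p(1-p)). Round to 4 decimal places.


For Bernoulli(p), Fisher information is I(p) = 1/(p*(1-p)).
p = 0.9, 1-p = 0.1.
p*(1-p) = 0.09.
I(p) = 1/0.09 = 11.1111

11.1111


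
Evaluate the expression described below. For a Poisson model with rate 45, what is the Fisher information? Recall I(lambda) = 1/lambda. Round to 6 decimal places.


Fisher information for Poisson: I(lambda) = 1/lambda.
lambda = 45.
I(lambda) = 1/45 = 0.022222

0.022222


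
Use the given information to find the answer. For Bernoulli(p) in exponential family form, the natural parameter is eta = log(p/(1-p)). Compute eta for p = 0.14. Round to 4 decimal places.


Natural parameter for Bernoulli: eta = log(p/(1-p)).
p = 0.14, 1-p = 0.86.
p/(1-p) = 0.162791.
eta = log(0.162791) = -1.8153

-1.8153


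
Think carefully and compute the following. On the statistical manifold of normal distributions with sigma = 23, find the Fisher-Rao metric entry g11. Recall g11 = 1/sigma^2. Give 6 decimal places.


For the 2-parameter normal family, the Fisher metric has:
  g11 = 1/sigma^2, g22 = 2/sigma^2.
sigma = 23, sigma^2 = 529.
g11 = 0.001890

0.001890


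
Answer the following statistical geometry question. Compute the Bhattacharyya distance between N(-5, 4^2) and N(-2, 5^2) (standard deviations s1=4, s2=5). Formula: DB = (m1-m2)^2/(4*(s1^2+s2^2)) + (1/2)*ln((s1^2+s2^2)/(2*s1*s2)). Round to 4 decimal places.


Bhattacharyya distance between two Gaussians:
DB = (m1-m2)^2/(4*(s1^2+s2^2)) + (1/2)*ln((s1^2+s2^2)/(2*s1*s2)).
(m1-m2)^2 = (-3)^2 = 9.
s1^2+s2^2 = 16 + 25 = 41.
term1 = 9/164 = 0.054878.
term2 = 0.5*ln(41/40.0) = 0.012346.
DB = 0.054878 + 0.012346 = 0.0672

0.0672


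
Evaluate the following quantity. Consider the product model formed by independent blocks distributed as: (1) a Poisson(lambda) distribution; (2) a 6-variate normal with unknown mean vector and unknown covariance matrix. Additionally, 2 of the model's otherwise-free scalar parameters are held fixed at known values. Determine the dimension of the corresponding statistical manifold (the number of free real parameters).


The dimension of a statistical manifold equals the number of free
(independent) real parameters of the model. For a product of independent
blocks the parameter counts add.
- Poisson (lambda): 1.
- 6-variate normal: 6 (mean) + 6*7/2 = 21 (symmetric covariance) = 27.
Total = 1 + 27 = 28.
2 parameter(s) fixed at known values: 28 - 2 = 26.
Dimension = 26

26


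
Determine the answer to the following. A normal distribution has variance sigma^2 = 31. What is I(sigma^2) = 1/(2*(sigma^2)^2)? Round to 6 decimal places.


Fisher information for variance: I(sigma^2) = 1/(2*sigma^4).
sigma^2 = 31, so sigma^4 = 961.
I = 1/(2*961) = 1/1922 = 0.000520

0.000520


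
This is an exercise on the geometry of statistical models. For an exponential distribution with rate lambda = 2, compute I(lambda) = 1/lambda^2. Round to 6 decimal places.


Fisher information for exponential: I(lambda) = 1/lambda^2.
lambda = 2, lambda^2 = 4.
I = 1/4 = 0.250000

0.250000


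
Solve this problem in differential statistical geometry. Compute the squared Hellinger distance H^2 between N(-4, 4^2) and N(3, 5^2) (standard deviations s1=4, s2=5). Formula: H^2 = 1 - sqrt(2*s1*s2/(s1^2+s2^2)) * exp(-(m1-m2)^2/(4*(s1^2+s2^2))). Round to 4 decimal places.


Squared Hellinger distance for Gaussians:
H^2 = 1 - sqrt(2*s1*s2/(s1^2+s2^2)) * exp(-(m1-m2)^2/(4*(s1^2+s2^2))).
s1^2 = 16, s2^2 = 25, s1^2+s2^2 = 41.
sqrt(2*4*5/(41)) = 0.98773.
(m1-m2)^2 = (-7)^2 = 49.
exp(-49/(4*41)) = exp(-0.29878) = 0.741722.
H^2 = 1 - 0.98773*0.741722 = 0.2674

0.2674


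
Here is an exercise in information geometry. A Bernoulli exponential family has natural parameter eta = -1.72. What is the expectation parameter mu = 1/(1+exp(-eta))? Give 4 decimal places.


Dual coordinate (expectation parameter) for Bernoulli:
mu = 1/(1+exp(-eta)).
eta = -1.72.
exp(-eta) = exp(1.72) = 5.584528.
mu = 1/(1+5.584528) = 0.1519

0.1519


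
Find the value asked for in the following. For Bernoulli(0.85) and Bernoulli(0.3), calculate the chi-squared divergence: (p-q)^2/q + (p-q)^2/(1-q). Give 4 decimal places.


Chi-squared divergence between Bernoulli distributions:
chi^2 = (p-q)^2/q + (p-q)^2/(1-q).
p = 0.85, q = 0.3, p-q = 0.55.
(p-q)^2 = 0.3025.
term1 = 0.3025/0.3 = 1.008333.
term2 = 0.3025/0.7 = 0.432143.
chi^2 = 1.008333 + 0.432143 = 1.4405

1.4405


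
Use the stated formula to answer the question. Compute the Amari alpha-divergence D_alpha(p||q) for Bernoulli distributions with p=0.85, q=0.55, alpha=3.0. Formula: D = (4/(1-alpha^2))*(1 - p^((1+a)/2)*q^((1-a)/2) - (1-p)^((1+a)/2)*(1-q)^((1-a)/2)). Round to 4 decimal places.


Amari alpha-divergence:
D = (4/(1-alpha^2))*(1 - p^((1+a)/2)*q^((1-a)/2) - (1-p)^((1+a)/2)*(1-q)^((1-a)/2)).
alpha = 3.0, p = 0.85, q = 0.55.
e1 = (1+alpha)/2 = 2.0, e2 = (1-alpha)/2 = -1.0.
t1 = p^e1 * q^e2 = 0.85^2.0 * 0.55^-1.0 = 1.313636.
t2 = (1-p)^e1 * (1-q)^e2 = 0.15^2.0 * 0.45^-1.0 = 0.05.
4/(1-alpha^2) = -0.5.
D = -0.5*(1 - 1.313636 - 0.05) = 0.1818

0.1818


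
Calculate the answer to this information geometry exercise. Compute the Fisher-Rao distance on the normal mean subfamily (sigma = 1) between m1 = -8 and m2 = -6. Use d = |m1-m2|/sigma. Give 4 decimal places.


On the fixed-variance normal subfamily, geodesic distance = |m1-m2|/sigma.
|-8 - -6| = 2.
sigma = 1.
d = 2/1 = 2.0000

2.0000


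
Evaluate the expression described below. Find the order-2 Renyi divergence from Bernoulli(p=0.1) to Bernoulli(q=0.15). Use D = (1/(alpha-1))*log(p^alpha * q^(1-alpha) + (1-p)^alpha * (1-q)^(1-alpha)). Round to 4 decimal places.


Renyi divergence of order alpha between Bernoulli distributions:
D = (1/(alpha-1))*log(p^alpha * q^(1-alpha) + (1-p)^alpha * (1-q)^(1-alpha)).
alpha = 2, p = 0.1, q = 0.15.
p^alpha * q^(1-alpha) = 0.1^2 * 0.15^-1 = 0.066667.
(1-p)^alpha * (1-q)^(1-alpha) = 0.9^2 * 0.85^-1 = 0.952941.
sum = 0.066667 + 0.952941 = 1.019608.
D = (1/1)*log(1.019608) = 0.0194

0.0194


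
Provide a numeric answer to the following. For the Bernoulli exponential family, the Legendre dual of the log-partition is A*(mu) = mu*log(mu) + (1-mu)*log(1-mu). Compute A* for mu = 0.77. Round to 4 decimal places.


Legendre transform for Bernoulli:
A*(mu) = mu*log(mu) + (1-mu)*log(1-mu).
mu = 0.77, 1-mu = 0.23.
mu*log(mu) = 0.77*log(0.77) = -0.201251.
(1-mu)*log(1-mu) = 0.23*log(0.23) = -0.338025.
A* = -0.201251 + -0.338025 = -0.5393

-0.5393


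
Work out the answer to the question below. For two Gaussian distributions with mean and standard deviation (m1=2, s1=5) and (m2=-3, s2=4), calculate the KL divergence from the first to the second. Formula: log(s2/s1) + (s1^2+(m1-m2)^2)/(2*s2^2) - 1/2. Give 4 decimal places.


KL divergence between normal distributions:
KL = log(s2/s1) + (s1^2 + (m1-m2)^2)/(2*s2^2) - 1/2.
log(4/5) = -0.223144.
(5^2 + (2--3)^2)/(2*4^2) = (25 + 25)/32 = 1.5625.
KL = -0.223144 + 1.5625 - 0.5 = 0.8394

0.8394
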